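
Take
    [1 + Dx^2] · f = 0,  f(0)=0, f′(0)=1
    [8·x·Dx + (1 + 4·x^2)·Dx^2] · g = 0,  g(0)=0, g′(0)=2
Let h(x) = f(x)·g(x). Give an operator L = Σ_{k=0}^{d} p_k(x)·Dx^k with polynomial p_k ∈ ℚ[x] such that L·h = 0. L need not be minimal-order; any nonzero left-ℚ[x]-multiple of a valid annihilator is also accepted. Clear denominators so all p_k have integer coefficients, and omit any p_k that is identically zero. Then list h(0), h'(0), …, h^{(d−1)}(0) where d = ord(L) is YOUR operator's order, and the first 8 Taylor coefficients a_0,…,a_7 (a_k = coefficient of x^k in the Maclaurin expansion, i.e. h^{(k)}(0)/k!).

f: a_k = 0, 1, 0, -1/6, 0, 1/120, 0, -1/5040, …
g: a_k = 0, 2, 0, -8/3, 0, 32/5, 0, -128/7, …
f·g: L₀ = L_f ⊗_s L_g, ord ≤ 2·2.
L = (85 + 944·x^2 + 416·x^4 + 256·x^6 + 256·x^8) + (144·x + 704·x^3 + 768·x^5 + 1024·x^7)·Dx + (90 + 992·x^2 + 576·x^4 + 512·x^6 + 512·x^8)·Dx^2 + (144·x + 704·x^3 + 768·x^5 + 1024·x^7)·Dx^3 + (5 + 48·x^2 + 160·x^4 + 256·x^6 + 256·x^8)·Dx^4  (order 4).
h: a_k = 0, 0, 2, 0, -3, 0, 247/36, 0, …
ICs: h(0) = 0, h′(0) = 0, h′′(0) = 4, h′′′(0) = 0.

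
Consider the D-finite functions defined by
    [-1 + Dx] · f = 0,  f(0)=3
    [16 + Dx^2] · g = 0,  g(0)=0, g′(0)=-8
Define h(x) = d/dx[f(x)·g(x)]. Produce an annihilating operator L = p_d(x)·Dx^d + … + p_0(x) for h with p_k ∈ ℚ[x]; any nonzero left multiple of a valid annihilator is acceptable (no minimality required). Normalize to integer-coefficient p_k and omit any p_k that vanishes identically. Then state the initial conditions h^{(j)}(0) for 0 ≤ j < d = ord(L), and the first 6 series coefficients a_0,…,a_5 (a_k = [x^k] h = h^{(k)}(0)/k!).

f: a_k = 3, 3, 3/2, 1/2, 1/8, 1/40, …
g: a_k = 0, -8, 0, 64/3, 0, -256/15, …
f·g: L₀ = L_f ⊗_s L_g, ord ≤ 1·2.
Derive L from L₀ (diff closure).
L = 17 - 2·Dx + Dx^2  (order 2).
h: a_k = -24, -48, 156, 240, -101, -1222/5, …
ICs: h(0) = -24, h′(0) = -48.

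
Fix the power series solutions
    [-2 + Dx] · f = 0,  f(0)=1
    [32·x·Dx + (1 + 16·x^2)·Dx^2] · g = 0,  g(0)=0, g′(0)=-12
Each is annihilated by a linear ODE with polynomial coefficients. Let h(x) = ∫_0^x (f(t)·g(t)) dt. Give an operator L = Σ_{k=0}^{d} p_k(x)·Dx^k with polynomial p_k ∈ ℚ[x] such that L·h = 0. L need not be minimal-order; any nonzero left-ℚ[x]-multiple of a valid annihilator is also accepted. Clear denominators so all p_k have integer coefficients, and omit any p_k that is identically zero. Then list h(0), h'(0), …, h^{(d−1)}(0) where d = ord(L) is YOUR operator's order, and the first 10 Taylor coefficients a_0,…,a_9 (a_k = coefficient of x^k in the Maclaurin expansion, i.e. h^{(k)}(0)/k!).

f: a_k = 1, 2, 2, 4/3, 2/3, 4/15, 4/45, 8/315, 2/315, 4/2835, …
g: a_k = 0, -12, 0, 64, 0, -3072/5, 0, 49152/7, 0, -262144/3, …
Sym-product of L_f,L_g gives L₀ (≤ ord 2).
h=∫₀ˣh₀: take L = L₀·Dx.
L = (4 - 64·x + 64·x^2)·Dx + (-4 + 32·x - 64·x^2)·Dx^2 + (1 + 16·x^2)·Dx^3  (order 3).
h: a_k = 0, 0, -6, -8, 10, 112/5, -412/5, -3440/21, 25526/35, 1390304/945, …
ICs: h(0) = 0, h′(0) = 0, h′′(0) = -12.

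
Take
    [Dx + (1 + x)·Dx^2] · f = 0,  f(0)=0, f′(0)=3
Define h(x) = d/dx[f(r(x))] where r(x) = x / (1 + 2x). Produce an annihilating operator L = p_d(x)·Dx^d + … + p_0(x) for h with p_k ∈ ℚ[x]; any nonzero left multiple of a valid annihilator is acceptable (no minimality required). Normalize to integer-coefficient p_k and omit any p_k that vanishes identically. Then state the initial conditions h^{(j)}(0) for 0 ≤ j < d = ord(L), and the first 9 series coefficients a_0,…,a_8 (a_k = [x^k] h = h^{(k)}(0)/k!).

f: a_k = 0, 3, -3/2, 1, -3/4, 3/5, -1/2, 3/7, -3/8, …
Change of var in L_f (x↦r) gives L₀.
h₀' ⇒ L via d/dx closure of L₀.
L = (5 + 12·x) + (1 + 5·x + 6·x^2)·Dx  (order 1).
h: a_k = 3, -15, 57, -195, 633, -1995, 6177, -18915, 57513, …
ICs: h(0) = 3.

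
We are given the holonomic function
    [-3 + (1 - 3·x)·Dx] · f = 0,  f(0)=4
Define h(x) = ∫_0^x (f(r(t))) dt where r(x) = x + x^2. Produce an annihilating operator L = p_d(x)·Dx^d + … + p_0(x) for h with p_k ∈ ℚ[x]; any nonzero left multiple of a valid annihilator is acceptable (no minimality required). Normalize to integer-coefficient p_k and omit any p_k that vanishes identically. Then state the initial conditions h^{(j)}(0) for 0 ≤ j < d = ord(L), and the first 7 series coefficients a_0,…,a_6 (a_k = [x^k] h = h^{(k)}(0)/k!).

L = (3 + 6·x)·Dx + (-1 + 3·x + 3·x^2)·Dx^2  (order 2).
h: a_k = 0, 4, 6, 16, 45, 684/5, 432, …
ICs: h(0) = 0, h′(0) = 4.

f: a_k = 4, 12, 36, 108, 324, 972, 2916, …
L₀ from L_f via x↦r, Dx↦r'^{-1}Dx.
Integrate: L := L₀·Dx.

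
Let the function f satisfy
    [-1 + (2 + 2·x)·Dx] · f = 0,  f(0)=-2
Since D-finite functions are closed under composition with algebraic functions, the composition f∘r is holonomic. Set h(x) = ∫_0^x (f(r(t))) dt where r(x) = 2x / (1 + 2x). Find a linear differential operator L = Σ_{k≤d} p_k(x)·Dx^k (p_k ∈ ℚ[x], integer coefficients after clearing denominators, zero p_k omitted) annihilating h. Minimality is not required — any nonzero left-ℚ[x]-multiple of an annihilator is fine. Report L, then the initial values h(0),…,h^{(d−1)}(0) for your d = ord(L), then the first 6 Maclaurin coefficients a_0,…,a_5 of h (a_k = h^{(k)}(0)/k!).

f: a_k = -2, -1, 1/4, -1/8, 5/64, -7/128, …
h₀=f(r): pull back L_f along r ⇒ L₀.
∫: right-multiply L₀ by Dx.
L = -Dx + (1 + 6·x + 8·x^2)·Dx^2  (order 2).
h: a_k = 0, -2, -1, 5/3, -13/4, 141/20, …
ICs: h(0) = 0, h′(0) = -2.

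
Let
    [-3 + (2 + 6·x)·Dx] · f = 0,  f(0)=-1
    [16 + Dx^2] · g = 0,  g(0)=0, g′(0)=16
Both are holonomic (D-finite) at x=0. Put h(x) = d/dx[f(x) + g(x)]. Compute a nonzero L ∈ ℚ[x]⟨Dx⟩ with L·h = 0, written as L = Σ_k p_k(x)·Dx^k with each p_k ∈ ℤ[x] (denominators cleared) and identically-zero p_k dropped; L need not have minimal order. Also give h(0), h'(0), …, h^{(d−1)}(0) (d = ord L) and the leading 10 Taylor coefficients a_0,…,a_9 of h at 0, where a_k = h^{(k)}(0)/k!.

f: a_k = -1, -3/2, 9/8, -27/16, 405/128, -1701/256, 15309/1024, -72171/2048, 2814669/32768, -14073345/65536, …
g: a_k = 0, 16, 0, -128/3, 0, 512/15, 0, -4096/315, 0, 8192/2835, …
L₀ := lclm(L_f,L_g); ord L₀ ≤ 1+2.
Derive L from L₀ (diff closure).
L = (-9552 - 18432·x - 27648·x^2) + (-2912 - 21024·x - 55296·x^2 - 55296·x^3)·Dx + (-597 - 1152·x - 1728·x^2)·Dx^2 + (-182 - 1314·x - 3456·x^2 - 3456·x^3)·Dx^3  (order 3).
h: a_k = 29/2, 9/4, -2129/16, 405/32, 105557/768, 45927/512, -31122473/92160, 2814669/4096, -39361062163/20643840, 717740595/131072, …
ICs: h(0) = 29/2, h′(0) = 9/4, h′′(0) = -2129/8.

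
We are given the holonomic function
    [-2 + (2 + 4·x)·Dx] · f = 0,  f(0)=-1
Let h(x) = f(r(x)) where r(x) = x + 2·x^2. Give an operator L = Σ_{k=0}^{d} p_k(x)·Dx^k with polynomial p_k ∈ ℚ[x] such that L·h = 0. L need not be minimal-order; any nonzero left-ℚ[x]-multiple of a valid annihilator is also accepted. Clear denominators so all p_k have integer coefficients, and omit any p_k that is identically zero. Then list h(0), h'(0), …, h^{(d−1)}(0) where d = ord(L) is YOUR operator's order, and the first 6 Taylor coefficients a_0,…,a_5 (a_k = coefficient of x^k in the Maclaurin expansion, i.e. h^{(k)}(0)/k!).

f: a_k = -1, -1, 1/2, -1/2, 5/8, -7/8, …
f∘r: x↦r, Dx↦Dx/r' in L_f ⇒ L₀.
L = (-1 - 4·x) + (1 + 2·x + 4·x^2)·Dx  (order 1).
h: a_k = -1, -1, -3/2, 3/2, -3/8, -15/8, …
ICs: h(0) = -1.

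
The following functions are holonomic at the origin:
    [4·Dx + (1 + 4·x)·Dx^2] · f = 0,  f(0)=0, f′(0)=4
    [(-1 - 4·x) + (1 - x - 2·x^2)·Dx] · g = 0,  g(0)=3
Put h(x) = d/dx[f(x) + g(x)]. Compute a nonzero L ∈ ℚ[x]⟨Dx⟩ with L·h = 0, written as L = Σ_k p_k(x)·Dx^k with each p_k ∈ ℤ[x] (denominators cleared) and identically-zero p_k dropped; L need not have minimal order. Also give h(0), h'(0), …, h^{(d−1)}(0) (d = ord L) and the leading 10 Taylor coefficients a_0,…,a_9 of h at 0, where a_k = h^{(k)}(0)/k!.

f: a_k = 0, 4, -8, 64/3, -64, 1024/5, -2048/3, 16384/7, -8192, 262144/9, …
g: a_k = 3, 3, 9, 15, 33, 63, 129, 255, 513, 1023, …
L₀ := lclm(L_f,L_g); ord L₀ ≤ 2+1.
Differentiate: ansatz ord ≤ ord L₀ ⇒ L.
L = (-156 - 624·x - 1440·x^2 - 768·x^3 - 768·x^4) + (1 - 160·x - 1064·x^2 - 1952·x^3 - 1600·x^4 - 1280·x^5)·Dx + (5 + 39·x + 66·x^2 - 80·x^3 - 240·x^4 - 384·x^5 - 256·x^6)·Dx^2  (order 2).
h: a_k = 7, 2, 109, -124, 1339, -3322, 18169, -61432, 271351, -1028086, …
ICs: h(0) = 7, h′(0) = 2.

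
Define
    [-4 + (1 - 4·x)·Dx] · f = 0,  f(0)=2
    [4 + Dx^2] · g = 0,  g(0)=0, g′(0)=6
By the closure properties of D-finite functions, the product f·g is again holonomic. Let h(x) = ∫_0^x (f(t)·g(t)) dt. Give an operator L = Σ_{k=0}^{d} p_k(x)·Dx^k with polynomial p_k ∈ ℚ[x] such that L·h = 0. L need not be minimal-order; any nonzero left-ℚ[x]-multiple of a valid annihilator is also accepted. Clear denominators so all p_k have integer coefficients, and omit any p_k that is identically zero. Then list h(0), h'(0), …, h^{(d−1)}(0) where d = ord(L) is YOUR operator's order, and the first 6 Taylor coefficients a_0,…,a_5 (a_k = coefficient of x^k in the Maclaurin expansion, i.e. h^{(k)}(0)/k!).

f: a_k = 2, 8, 32, 128, 512, 2048, …
g: a_k = 0, 6, 0, -4, 0, 4/5, …
h₀=f·g: eliminate ⇒ L₀, order ≤ 1·2.
h=∫₀ˣh₀: take L = L₀·Dx.
L = (-4 + 16·x)·Dx + 8·Dx^2 + (-1 + 4·x)·Dx^3  (order 3).
h: a_k = 0, 0, 6, 16, 46, 736/5, …
ICs: h(0) = 0, h′(0) = 0, h′′(0) = 12.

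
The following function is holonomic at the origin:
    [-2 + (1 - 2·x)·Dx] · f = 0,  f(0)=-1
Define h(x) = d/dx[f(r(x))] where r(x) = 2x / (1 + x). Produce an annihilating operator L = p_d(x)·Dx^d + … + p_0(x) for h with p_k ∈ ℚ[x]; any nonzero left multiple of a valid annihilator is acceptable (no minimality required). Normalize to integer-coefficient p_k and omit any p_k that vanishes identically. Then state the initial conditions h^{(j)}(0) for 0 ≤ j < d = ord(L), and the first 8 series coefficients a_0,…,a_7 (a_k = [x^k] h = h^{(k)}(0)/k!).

f: a_k = -1, -2, -4, -8, -16, -32, -64, -128, …
Substitute x→r, Dx→(1/r')Dx; clear ⇒ L₀.
Derive L from L₀ (diff closure).
L = 6 + (-1 + 3·x)·Dx  (order 1).
h: a_k = -4, -24, -108, -432, -1620, -5832, -20412, -69984, …
ICs: h(0) = -4.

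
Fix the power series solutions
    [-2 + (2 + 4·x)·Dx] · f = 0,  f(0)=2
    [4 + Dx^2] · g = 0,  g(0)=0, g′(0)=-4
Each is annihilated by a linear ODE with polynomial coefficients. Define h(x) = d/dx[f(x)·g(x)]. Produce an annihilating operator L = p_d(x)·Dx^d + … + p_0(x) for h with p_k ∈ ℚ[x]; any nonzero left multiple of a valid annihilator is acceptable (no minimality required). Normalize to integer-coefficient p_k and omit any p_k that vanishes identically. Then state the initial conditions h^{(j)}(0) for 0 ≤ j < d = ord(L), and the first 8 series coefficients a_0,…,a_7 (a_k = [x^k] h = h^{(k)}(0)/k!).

f: a_k = 2, 2, -1, 1, -5/4, 7/4, -21/8, 33/8, …
g: a_k = 0, -4, 0, 8/3, 0, -8/15, 0, 16/315, …
Sym-product of L_f,L_g gives L₀ (≤ ord 2).
h₀' ⇒ L via d/dx closure of L₀.
L = (53 + 288·x + 544·x^2 + 512·x^3 + 256·x^4) + (-2 - 36·x - 96·x^2 - 64·x^3)·Dx + (7 + 44·x + 108·x^2 + 128·x^3 + 64·x^4)·Dx^2  (order 2).
h: a_k = -8, -16, 28, 16/3, 19/3, -162/5, 983/18, -30908/315, …
ICs: h(0) = -8, h′(0) = -16.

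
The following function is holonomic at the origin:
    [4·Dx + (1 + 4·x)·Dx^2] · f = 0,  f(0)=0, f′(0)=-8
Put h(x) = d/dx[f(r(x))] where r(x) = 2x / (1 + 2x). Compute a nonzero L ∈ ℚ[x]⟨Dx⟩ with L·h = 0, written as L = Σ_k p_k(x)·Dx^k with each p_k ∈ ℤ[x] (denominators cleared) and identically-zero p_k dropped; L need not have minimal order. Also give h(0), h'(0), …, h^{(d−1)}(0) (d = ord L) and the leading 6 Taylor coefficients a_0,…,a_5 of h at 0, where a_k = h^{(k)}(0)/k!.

L = (12 + 40·x) + (1 + 12·x + 20·x^2)·Dx  (order 1).
h: a_k = -16, 192, -1984, 19968, -199936, 1999872, …
ICs: h(0) = -16.

f: a_k = 0, -8, 16, -128/3, 128, -2048/5, …
Substitute x→r, Dx→(1/r')Dx; clear ⇒ L₀.
Derive L from L₀ (diff closure).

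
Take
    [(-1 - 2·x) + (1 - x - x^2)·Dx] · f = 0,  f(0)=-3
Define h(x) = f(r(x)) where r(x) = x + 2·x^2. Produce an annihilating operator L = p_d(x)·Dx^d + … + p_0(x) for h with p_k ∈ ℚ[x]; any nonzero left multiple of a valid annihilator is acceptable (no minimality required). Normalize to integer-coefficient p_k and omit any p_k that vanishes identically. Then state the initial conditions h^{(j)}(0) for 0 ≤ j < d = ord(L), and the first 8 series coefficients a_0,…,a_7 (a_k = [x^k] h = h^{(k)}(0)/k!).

L = (1 + 6·x + 12·x^2 + 16·x^3) + (-1 + x + 3·x^2 + 4·x^3 + 4·x^4)·Dx  (order 1).
h: a_k = -3, -3, -12, -33, -93, -252, -711, -1971, …
ICs: h(0) = -3.

f: a_k = -3, -3, -6, -9, -15, -24, -39, -63, …
h₀=f(r): pull back L_f along r ⇒ L₀.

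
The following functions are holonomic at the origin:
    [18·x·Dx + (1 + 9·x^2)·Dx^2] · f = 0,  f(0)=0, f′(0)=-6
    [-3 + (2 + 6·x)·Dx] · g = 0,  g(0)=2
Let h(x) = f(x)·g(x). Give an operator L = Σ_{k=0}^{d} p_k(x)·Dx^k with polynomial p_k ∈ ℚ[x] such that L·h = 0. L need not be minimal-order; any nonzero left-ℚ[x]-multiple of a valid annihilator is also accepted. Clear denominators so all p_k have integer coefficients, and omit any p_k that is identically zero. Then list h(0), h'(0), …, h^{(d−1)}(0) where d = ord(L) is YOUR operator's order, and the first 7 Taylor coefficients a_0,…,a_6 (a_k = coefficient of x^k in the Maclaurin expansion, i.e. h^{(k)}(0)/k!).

f: a_k = 0, -6, 0, 18, 0, -486/5, 0, …
g: a_k = 2, 3, -9/4, 27/8, -405/64, 1701/128, -15309/512, …
Product ⇒ symmetric product L₀, ord ≤ 2.
L = (27 - 108·x - 81·x^2) + (-12 + 36·x + 324·x^2 + 324·x^3)·Dx + (4 + 24·x + 72·x^2 + 216·x^3 + 324·x^4)·Dx^2  (order 2).
h: a_k = 0, -12, -18, 99/2, 135/4, -31509/160, -99387/320, …
ICs: h(0) = 0, h′(0) = -12.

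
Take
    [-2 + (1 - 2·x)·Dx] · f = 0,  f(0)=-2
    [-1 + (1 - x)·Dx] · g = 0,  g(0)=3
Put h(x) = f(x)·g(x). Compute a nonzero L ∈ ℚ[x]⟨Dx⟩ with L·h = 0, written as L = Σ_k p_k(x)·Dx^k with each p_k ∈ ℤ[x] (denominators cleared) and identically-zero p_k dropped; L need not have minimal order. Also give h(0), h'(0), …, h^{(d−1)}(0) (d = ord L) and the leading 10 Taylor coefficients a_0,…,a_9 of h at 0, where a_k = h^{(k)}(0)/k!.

f: a_k = -2, -4, -8, -16, -32, -64, -128, -256, -512, -1024, …
g: a_k = 3, 3, 3, 3, 3, 3, 3, 3, 3, 3, …
h₀=f·g: eliminate ⇒ L₀, order ≤ 1·1.
L = (-3 + 4·x) + (1 - 3·x + 2·x^2)·Dx  (order 1).
h: a_k = -6, -18, -42, -90, -186, -378, -762, -1530, -3066, -6138, …
ICs: h(0) = -6.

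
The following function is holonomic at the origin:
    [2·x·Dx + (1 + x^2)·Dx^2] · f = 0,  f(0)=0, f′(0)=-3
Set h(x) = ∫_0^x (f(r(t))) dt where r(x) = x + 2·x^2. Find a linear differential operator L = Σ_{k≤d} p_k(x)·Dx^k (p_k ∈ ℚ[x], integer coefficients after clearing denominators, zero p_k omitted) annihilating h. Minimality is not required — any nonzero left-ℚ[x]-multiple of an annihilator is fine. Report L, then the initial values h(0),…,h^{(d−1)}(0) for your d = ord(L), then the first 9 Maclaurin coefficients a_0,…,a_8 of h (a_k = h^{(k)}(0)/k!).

L = (-4 + 2·x + 16·x^2 + 48·x^3 + 48·x^4)·Dx^2 + (1 + 4·x + x^2 + 8·x^3 + 20·x^4 + 16·x^5)·Dx^3  (order 3).
h: a_k = 0, 0, -3/2, -2, 1/4, 6/5, 19/10, 2/7, -165/56, …
ICs: h(0) = 0, h′(0) = 0, h′′(0) = -3.

f: a_k = 0, -3, 0, 1, 0, -3/5, 0, 3/7, 0, …
f∘r: x↦r, Dx↦Dx/r' in L_f ⇒ L₀.
h=∫₀ˣh₀: take L = L₀·Dx.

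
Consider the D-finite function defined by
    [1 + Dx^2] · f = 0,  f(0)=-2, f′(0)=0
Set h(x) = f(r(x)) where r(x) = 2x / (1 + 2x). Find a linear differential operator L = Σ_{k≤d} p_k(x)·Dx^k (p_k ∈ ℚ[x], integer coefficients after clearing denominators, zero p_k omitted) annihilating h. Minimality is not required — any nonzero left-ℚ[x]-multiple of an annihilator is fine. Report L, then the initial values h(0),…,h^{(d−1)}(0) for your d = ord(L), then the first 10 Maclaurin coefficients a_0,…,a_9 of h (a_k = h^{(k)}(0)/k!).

L = 4 + (4 + 24·x + 48·x^2 + 32·x^3)·Dx + (1 + 8·x + 24·x^2 + 32·x^3 + 16·x^4)·Dx^2  (order 2).
h: a_k = -2, 0, 4, -16, 140/3, -352/3, 12008/45, -2784/5, 66796/63, -562624/315, …
ICs: h(0) = -2, h′(0) = 0.

f: a_k = -2, 0, 1, 0, -1/12, 0, 1/360, 0, -1/20160, 0, …
f∘r: x↦r, Dx↦Dx/r' in L_f ⇒ L₀.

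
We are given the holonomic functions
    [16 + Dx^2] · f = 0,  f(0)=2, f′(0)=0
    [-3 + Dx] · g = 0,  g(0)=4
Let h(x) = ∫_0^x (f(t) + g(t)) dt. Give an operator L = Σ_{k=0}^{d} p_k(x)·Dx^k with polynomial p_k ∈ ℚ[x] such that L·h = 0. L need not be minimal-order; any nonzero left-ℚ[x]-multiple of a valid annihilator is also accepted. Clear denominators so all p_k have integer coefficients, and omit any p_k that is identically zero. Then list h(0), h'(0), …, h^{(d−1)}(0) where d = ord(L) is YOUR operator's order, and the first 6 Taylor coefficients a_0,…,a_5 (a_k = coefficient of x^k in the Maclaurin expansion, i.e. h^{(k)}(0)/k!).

L = -48·Dx + 16·Dx^2 - 3·Dx^3 + Dx^4  (order 4).
h: a_k = 0, 6, 6, 2/3, 9/2, 209/30, …
ICs: h(0) = 0, h′(0) = 6, h′′(0) = 12, h′′′(0) = 4.

f: a_k = 2, 0, -16, 0, 64/3, 0, …
g: a_k = 4, 12, 18, 18, 27/2, 81/10, …
L₀ := lclm(L_f,L_g); ord L₀ ≤ 2+1.
h=∫h₀ ⇒ L = L₀·Dx.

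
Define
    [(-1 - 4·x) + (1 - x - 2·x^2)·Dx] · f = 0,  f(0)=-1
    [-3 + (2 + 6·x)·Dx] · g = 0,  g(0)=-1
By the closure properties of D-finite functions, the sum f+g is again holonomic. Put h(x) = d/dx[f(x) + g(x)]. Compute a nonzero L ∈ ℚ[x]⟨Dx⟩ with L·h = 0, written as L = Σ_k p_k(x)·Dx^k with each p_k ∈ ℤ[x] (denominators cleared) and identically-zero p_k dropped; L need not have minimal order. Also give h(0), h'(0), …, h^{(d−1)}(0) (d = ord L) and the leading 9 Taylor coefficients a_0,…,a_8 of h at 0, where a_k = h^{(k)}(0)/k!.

f: a_k = -1, -1, -3, -5, -11, -21, -43, -85, -171, …
g: a_k = -1, -3/2, 9/8, -27/16, 405/128, -1701/256, 15309/1024, -72171/2048, 2814669/32768, …
h₀=f+g: left-lcm gives L₀, ord ≤ 2.
h₀' ⇒ L via d/dx closure of L₀.
L = (-114 - 522·x - 1152·x^2 - 816·x^3 - 720·x^4) + (-31 - 414·x - 1803·x^2 - 3208·x^3 - 3084·x^4 - 2160·x^5)·Dx + (10 + 66·x + 110·x^2 - 74·x^3 - 456·x^4 - 808·x^5 - 480·x^6)·Dx^2  (order 2).
h: a_k = -5/2, -15/4, -321/16, -1003/32, -35385/256, -86169/512, -1723757/2048, -2788659/4096, -327790089/65536, …
ICs: h(0) = -5/2, h′(0) = -15/4.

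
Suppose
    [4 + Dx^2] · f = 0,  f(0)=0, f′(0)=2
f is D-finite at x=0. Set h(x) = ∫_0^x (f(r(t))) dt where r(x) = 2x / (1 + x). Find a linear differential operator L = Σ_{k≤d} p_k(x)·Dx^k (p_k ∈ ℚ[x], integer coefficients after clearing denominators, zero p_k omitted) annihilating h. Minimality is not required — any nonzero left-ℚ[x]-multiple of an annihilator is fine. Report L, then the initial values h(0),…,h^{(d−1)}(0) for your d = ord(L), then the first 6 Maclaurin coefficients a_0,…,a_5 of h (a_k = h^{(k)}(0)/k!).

L = 16·Dx + (2 + 6·x + 6·x^2 + 2·x^3)·Dx^2 + (1 + 4·x + 6·x^2 + 4·x^3 + x^4)·Dx^3  (order 3).
h: a_k = 0, 0, 2, -4/3, -5/3, 28/5, …
ICs: h(0) = 0, h′(0) = 0, h′′(0) = 4.

f: a_k = 0, 2, 0, -4/3, 0, 4/15, …
L₀ from L_f via x↦r, Dx↦r'^{-1}Dx.
∫: right-multiply L₀ by Dx.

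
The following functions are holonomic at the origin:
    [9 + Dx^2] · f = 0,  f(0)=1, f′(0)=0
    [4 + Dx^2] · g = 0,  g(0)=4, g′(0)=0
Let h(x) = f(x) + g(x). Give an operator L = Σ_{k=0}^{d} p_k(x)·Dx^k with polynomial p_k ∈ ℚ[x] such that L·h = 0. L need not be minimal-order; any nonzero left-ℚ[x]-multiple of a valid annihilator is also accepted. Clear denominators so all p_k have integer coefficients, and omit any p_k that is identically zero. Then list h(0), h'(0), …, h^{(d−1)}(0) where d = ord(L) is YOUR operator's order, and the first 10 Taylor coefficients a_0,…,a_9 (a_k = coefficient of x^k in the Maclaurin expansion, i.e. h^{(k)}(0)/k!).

f: a_k = 1, 0, -9/2, 0, 27/8, 0, -81/80, 0, 729/4480, 0, …
g: a_k = 4, 0, -8, 0, 8/3, 0, -16/45, 0, 8/315, 0, …
Weyl lclm of L_f,L_g ⇒ L₀ (ord ≤ 4).
L = 36 + 13·Dx^2 + Dx^4  (order 4).
h: a_k = 5, 0, -25/2, 0, 145/24, 0, -197/144, 0, 1517/8064, 0, …
ICs: h(0) = 5, h′(0) = 0, h′′(0) = -25, h′′′(0) = 0.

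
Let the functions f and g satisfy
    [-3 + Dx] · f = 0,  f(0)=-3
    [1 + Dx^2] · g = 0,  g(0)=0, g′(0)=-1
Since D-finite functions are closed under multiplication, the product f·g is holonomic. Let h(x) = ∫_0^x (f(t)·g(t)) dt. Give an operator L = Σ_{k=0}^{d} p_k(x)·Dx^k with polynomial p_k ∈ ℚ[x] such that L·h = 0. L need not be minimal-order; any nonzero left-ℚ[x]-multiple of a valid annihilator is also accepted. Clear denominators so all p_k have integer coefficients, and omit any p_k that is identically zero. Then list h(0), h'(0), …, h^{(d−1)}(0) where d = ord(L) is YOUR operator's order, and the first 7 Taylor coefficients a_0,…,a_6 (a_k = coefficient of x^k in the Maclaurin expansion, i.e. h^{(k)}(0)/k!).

f: a_k = -3, -9, -27/2, -27/2, -81/8, -243/40, -243/80, …
g: a_k = 0, -1, 0, 1/6, 0, -1/120, 0, …
Sym-product of L_f,L_g gives L₀ (≤ ord 2).
h=∫h₀ ⇒ L = L₀·Dx.
L = 10·Dx - 6·Dx^2 + Dx^3  (order 3).
h: a_k = 0, 0, 3/2, 3, 13/4, 12/5, 79/60, …
ICs: h(0) = 0, h′(0) = 0, h′′(0) = 3.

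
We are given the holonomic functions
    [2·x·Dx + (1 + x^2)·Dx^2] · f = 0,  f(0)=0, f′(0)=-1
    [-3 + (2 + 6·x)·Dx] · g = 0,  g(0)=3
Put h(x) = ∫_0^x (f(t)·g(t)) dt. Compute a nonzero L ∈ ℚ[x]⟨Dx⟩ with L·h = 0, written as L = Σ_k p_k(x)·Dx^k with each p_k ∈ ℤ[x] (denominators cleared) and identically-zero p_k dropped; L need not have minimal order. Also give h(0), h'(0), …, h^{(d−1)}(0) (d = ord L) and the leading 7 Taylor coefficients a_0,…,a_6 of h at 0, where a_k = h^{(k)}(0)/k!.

f: a_k = 0, -1, 0, 1/3, 0, -1/5, 0, …
g: a_k = 3, 9/2, -27/8, 81/16, -1215/128, 5103/256, -45927/1024, …
f·g: L₀ = L_f ⊗_s L_g, ord ≤ 2·1.
h=∫h₀ ⇒ L = L₀·Dx.
L = (27 - 12·x - 9·x^2)·Dx + (-12 - 28·x + 36·x^2 + 36·x^3)·Dx^2 + (4 + 24·x + 40·x^2 + 24·x^3 + 36·x^4)·Dx^3  (order 3).
h: a_k = 0, 0, -3/2, -3/2, 35/32, -57/80, 1657/1280, …
ICs: h(0) = 0, h′(0) = 0, h′′(0) = -3.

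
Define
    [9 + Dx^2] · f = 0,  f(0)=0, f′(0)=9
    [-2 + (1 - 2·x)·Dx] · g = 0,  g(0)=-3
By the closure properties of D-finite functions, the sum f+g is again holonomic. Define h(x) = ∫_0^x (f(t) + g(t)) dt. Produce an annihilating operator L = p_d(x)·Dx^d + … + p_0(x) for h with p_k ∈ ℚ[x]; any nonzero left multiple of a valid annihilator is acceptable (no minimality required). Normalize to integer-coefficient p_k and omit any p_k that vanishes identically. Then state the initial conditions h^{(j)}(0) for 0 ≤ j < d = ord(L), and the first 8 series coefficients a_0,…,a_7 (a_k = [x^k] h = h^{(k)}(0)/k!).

f: a_k = 0, 9, 0, -27/2, 0, 243/40, 0, -729/560, …
g: a_k = -3, -6, -12, -24, -48, -96, -192, -384, …
Weyl lclm of L_f,L_g ⇒ L₀ (ord ≤ 3).
∫: right-multiply L₀ by Dx.
L = (-594 + 648·x - 648·x^2)·Dx + (153 - 630·x + 972·x^2 - 648·x^3)·Dx^2 + (-66 + 72·x - 72·x^2)·Dx^3 + (17 - 70·x + 108·x^2 - 72·x^3)·Dx^4  (order 4).
h: a_k = 0, -3, 3/2, -4, -75/8, -48/5, -1199/80, -192/7, …
ICs: h(0) = 0, h′(0) = -3, h′′(0) = 3, h′′′(0) = -24.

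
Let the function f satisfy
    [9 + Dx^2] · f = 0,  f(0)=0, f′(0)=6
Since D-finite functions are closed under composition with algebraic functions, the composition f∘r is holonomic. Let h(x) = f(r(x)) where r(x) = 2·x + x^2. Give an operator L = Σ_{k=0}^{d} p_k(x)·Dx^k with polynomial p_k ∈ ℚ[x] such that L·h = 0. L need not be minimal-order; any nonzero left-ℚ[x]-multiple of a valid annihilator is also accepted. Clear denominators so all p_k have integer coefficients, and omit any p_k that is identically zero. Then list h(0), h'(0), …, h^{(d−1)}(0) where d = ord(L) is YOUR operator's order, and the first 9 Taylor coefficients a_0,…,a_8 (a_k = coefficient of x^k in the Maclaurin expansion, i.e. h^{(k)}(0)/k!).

f: a_k = 0, 6, 0, -9, 0, 81/20, 0, -243/280, 0, …
L₀ from L_f via x↦r, Dx↦r'^{-1}Dx.
L = (36 + 108·x + 108·x^2 + 36·x^3) - Dx + (1 + x)·Dx^2  (order 2).
h: a_k = 0, 12, 6, -72, -108, 378/5, 315, 7452/35, -1134/5, …
ICs: h(0) = 0, h′(0) = 12.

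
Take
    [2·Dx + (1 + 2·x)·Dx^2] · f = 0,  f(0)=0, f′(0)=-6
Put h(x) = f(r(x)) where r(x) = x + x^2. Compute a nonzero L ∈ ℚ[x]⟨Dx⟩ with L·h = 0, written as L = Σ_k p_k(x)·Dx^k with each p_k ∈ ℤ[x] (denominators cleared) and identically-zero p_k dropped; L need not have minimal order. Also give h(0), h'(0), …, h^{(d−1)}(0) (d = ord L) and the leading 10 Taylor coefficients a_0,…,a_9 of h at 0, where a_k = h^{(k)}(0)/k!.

f: a_k = 0, -6, 6, -8, 12, -96/5, 32, -384/7, 96, -512/3, …
Change of var in L_f (x↦r) gives L₀.
L = (4·x + 4·x^2)·Dx + (1 + 4·x + 6·x^2 + 4·x^3)·Dx^2  (order 2).
h: a_k = 0, -6, 0, 4, -6, 24/5, 0, -48/7, 12, -32/3, …
ICs: h(0) = 0, h′(0) = -6.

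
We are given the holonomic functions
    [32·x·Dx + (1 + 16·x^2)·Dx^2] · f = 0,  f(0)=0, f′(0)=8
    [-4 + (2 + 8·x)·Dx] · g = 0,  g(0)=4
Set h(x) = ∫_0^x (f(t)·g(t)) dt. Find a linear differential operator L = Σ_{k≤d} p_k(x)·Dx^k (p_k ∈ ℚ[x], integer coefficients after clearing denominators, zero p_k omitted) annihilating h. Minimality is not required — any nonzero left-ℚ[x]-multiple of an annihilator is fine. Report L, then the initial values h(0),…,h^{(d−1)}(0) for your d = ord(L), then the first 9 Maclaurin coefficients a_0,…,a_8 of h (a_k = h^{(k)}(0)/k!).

L = (12 - 64·x - 64·x^2)·Dx + (-4 + 16·x + 192·x^2 + 256·x^3)·Dx^2 + (1 + 8·x + 32·x^2 + 128·x^3 + 256·x^4)·Dx^3  (order 3).
h: a_k = 0, 0, 16, 64/3, -176/3, -128/3, 12448/45, 52352/105, -301648/105, …
ICs: h(0) = 0, h′(0) = 0, h′′(0) = 32.

f: a_k = 0, 8, 0, -128/3, 0, 2048/5, 0, -32768/7, 0, …
g: a_k = 4, 8, -8, 16, -40, 112, -336, 1056, -3432, …
f·g: L₀ = L_f ⊗_s L_g, ord ≤ 2·1.
h=∫h₀ ⇒ L = L₀·Dx.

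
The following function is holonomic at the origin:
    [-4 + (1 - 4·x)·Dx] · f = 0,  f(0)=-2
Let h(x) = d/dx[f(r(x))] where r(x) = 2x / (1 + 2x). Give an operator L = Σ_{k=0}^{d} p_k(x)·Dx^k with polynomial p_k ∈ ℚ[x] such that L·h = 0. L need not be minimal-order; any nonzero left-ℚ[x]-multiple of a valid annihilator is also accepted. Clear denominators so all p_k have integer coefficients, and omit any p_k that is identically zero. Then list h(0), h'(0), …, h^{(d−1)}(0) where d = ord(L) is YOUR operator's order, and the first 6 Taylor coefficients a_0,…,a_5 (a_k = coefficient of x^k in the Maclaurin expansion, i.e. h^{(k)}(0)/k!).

L = 12 + (-1 + 6·x)·Dx  (order 1).
h: a_k = -16, -192, -1728, -13824, -103680, -746496, …
ICs: h(0) = -16.

f: a_k = -2, -8, -32, -128, -512, -2048, …
Substitute x→r, Dx→(1/r')Dx; clear ⇒ L₀.
h₀' ⇒ L via d/dx closure of L₀.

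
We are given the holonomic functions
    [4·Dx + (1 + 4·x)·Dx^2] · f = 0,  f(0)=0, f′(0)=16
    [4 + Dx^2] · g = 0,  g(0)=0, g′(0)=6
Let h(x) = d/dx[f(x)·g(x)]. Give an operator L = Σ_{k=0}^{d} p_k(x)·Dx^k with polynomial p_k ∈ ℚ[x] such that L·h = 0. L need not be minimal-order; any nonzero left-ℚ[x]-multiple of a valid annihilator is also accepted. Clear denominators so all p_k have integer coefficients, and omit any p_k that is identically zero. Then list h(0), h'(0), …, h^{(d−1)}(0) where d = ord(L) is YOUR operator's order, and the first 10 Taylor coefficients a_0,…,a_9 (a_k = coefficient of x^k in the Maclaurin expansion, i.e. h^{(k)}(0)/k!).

L = (-832 - 992·x - 5568·x^2 - 12288·x^3 - 2048·x^4 + 24576·x^5 + 16384·x^6) + (-264 - 1568·x - 2560·x^2 + 10240·x^4 + 8192·x^5)·Dx + (-220 - 368·x - 1760·x^2 - 3072·x^3 + 2048·x^4 + 12288·x^5 + 8192·x^6)·Dx^2 + (-66 - 392·x - 640·x^2 + 2560·x^4 + 2048·x^5)·Dx^3 + (-3 - 30·x - 92·x^2 + 640·x^4 + 1536·x^5 + 1024·x^6)·Dx^4  (order 4).
h: a_k = 0, 192, -576, 1792, -7040, 27520, -538496/5, 44489728/105, -58554624/35, 6258266752/945, …
ICs: h(0) = 0, h′(0) = 192, h′′(0) = -1152, h′′′(0) = 10752.

f: a_k = 0, 16, -32, 256/3, -256, 4096/5, -8192/3, 65536/7, -32768, 1048576/9, …
g: a_k = 0, 6, 0, -4, 0, 4/5, 0, -8/105, 0, 4/945, …
h₀=f·g: eliminate ⇒ L₀, order ≤ 2·2.
h=h₀': d/dx-closure on L₀ ⇒ L.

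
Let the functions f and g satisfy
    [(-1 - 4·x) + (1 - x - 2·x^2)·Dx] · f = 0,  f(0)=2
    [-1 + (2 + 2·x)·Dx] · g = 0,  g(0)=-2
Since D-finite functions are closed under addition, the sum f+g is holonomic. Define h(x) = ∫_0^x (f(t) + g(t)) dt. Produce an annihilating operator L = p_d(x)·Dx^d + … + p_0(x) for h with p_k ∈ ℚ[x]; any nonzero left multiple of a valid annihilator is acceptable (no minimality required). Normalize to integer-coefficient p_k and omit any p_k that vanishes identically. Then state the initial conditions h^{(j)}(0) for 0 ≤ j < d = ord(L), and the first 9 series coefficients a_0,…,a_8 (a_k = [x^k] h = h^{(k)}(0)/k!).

f: a_k = 2, 2, 6, 10, 22, 42, 86, 170, 342, …
g: a_k = -2, -1, 1/4, -1/8, 5/64, -7/128, 21/512, -33/1024, 429/16384, …
Weyl lclm of L_f,L_g ⇒ L₀ (ord ≤ 2).
∫: right-multiply L₀ by Dx.
L = (-13 - 26·x - 40·x^2)·Dx + (25 + 69·x + 144·x^2 + 100·x^3)·Dx^2 + (-2 - 20·x + 6·x^2 + 64·x^3 + 40·x^4)·Dx^3  (order 3).
h: a_k = 0, 0, 1/2, 25/12, 79/32, 1413/320, 5369/768, 44053/3584, 174047/8192, …
ICs: h(0) = 0, h′(0) = 0, h′′(0) = 1.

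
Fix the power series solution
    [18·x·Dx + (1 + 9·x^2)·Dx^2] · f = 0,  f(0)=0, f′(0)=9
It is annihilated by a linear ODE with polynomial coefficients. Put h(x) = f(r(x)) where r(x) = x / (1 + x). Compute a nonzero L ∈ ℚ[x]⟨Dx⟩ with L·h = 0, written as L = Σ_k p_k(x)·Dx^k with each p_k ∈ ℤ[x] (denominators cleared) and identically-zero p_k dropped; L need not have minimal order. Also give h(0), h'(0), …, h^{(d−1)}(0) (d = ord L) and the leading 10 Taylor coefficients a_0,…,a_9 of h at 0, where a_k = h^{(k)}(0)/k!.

f: a_k = 0, 9, 0, -27, 0, 729/5, 0, -6561/7, 0, 6561, …
Change of var in L_f (x↦r) gives L₀.
L = (2 + 20·x)·Dx + (1 + 2·x + 10·x^2)·Dx^2  (order 2).
h: a_k = 0, 9, -9, -18, 72, -36/5, -468, 5976/7, 2016, -10224, …
ICs: h(0) = 0, h′(0) = 9.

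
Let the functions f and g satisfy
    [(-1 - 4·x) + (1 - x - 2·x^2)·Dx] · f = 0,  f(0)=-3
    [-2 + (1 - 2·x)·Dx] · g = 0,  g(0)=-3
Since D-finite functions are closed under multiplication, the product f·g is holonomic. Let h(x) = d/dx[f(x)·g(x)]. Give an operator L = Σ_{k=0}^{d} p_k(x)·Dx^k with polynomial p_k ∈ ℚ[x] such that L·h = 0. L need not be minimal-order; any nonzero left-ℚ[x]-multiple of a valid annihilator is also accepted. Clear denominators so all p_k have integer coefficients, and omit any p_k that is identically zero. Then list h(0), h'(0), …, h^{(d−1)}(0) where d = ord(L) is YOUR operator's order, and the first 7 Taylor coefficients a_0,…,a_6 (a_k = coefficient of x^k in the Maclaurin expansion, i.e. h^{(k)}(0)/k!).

f: a_k = -3, -3, -9, -15, -33, -63, -129, …
g: a_k = -3, -6, -12, -24, -48, -96, -192, …
Sym-product of L_f,L_g gives L₀ (≤ ord 1).
Differentiate: ansatz ord ≤ ord L₀ ⇒ L.
L = (6 + 16·x + 16·x^2) + (-1 - x + 4·x^2 + 4·x^3)·Dx  (order 1).
h: a_k = 27, 162, 621, 2052, 6075, 16902, 44793, …
ICs: h(0) = 27.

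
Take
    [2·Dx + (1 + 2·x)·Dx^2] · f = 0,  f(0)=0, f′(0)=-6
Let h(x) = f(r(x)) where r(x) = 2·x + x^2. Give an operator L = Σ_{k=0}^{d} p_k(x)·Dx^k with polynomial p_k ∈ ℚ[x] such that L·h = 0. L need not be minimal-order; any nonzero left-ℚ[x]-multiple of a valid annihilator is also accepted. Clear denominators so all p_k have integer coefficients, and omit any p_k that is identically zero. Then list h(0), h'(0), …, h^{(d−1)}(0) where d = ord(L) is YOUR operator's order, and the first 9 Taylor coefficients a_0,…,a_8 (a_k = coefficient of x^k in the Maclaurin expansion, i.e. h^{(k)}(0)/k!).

L = (3 + 4·x + 2·x^2)·Dx + (1 + 5·x + 6·x^2 + 2·x^3)·Dx^2  (order 2).
h: a_k = 0, -12, 18, -40, 102, -1392/5, 792, -16224/7, 6924, …
ICs: h(0) = 0, h′(0) = -12.

f: a_k = 0, -6, 6, -8, 12, -96/5, 32, -384/7, 96, …
Substitute x→r, Dx→(1/r')Dx; clear ⇒ L₀.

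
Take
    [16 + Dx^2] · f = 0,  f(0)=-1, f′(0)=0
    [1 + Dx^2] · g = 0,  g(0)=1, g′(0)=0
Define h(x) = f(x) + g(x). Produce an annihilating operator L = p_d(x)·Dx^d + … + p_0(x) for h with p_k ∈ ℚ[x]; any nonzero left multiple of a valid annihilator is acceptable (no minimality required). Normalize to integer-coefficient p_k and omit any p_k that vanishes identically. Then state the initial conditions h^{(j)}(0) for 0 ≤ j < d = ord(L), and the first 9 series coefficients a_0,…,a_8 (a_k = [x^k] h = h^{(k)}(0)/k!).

f: a_k = -1, 0, 8, 0, -32/3, 0, 256/45, 0, -512/315, …
g: a_k = 1, 0, -1/2, 0, 1/24, 0, -1/720, 0, 1/40320, …
Weyl lclm of L_f,L_g ⇒ L₀ (ord ≤ 4).
L = 16 + 17·Dx^2 + Dx^4  (order 4).
h: a_k = 0, 0, 15/2, 0, -85/8, 0, 91/16, 0, -4369/2688, …
ICs: h(0) = 0, h′(0) = 0, h′′(0) = 15, h′′′(0) = 0.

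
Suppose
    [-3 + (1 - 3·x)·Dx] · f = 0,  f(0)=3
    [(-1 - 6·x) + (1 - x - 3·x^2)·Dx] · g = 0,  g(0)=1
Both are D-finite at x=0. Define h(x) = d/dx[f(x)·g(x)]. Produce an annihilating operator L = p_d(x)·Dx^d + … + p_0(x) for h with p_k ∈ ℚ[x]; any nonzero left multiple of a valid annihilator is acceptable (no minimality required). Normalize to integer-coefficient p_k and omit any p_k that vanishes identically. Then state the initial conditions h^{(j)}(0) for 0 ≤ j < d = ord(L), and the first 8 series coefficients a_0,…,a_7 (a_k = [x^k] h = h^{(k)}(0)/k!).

f: a_k = 3, 9, 27, 81, 243, 729, 2187, 6561, …
g: a_k = 1, 1, 4, 7, 19, 40, 97, 217, …
Product ⇒ symmetric product L₀, ord ≤ 1.
h₀' ⇒ L via d/dx closure of L₀.
L = (32 - 54·x - 216·x^2 + 972·x^4) + (-4 + 16·x + 27·x^2 - 144·x^3 + 243·x^5)·Dx  (order 1).
h: a_k = 12, 96, 495, 2208, 8880, 33714, 122556, 432384, …
ICs: h(0) = 12.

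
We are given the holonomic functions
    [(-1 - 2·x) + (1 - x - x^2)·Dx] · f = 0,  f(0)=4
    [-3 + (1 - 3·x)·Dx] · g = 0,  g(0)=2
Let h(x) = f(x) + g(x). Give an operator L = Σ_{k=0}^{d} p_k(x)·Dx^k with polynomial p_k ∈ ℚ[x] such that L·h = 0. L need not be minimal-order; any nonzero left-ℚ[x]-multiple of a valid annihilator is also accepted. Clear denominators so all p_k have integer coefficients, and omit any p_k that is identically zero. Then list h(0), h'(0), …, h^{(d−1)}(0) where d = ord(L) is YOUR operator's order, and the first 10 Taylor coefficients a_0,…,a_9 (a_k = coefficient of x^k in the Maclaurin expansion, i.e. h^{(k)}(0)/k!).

L = (-6 - 36·x + 18·x^2 - 18·x^3) + (14 - 18·x - 24·x^2 + 18·x^3 - 36·x^4)·Dx + (-2 + 10·x - 15·x^2 + 10·x^3 - 9·x^5)·Dx^2  (order 2).
h: a_k = 6, 10, 26, 66, 182, 518, 1510, 4458, 13258, 39586, …
ICs: h(0) = 6, h′(0) = 10.

f: a_k = 4, 4, 8, 12, 20, 32, 52, 84, 136, 220, …
g: a_k = 2, 6, 18, 54, 162, 486, 1458, 4374, 13122, 39366, …
L₀ := lclm(L_f,L_g); ord L₀ ≤ 1+1.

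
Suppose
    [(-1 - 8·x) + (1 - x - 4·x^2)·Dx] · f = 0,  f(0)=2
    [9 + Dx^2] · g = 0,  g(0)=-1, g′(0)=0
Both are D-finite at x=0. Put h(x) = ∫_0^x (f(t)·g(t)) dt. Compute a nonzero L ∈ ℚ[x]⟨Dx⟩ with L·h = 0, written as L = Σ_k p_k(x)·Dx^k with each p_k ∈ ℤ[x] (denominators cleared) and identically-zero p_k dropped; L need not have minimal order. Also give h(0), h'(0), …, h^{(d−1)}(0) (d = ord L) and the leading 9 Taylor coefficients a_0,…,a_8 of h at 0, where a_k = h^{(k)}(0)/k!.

L = (-1 + 9·x + 36·x^2)·Dx + (2 + 16·x)·Dx^2 + (-1 + x + 4·x^2)·Dx^3  (order 3).
h: a_k = 0, -2, -1, -1/3, -9/4, -79/20, -223/24, -5309/280, -14229/320, …
ICs: h(0) = 0, h′(0) = -2, h′′(0) = -2.

f: a_k = 2, 2, 10, 18, 58, 130, 362, 882, 2330, …
g: a_k = -1, 0, 9/2, 0, -27/8, 0, 81/80, 0, -729/4480, …
f·g: L₀ = L_f ⊗_s L_g, ord ≤ 1·2.
h=∫₀ˣh₀: take L = L₀·Dx.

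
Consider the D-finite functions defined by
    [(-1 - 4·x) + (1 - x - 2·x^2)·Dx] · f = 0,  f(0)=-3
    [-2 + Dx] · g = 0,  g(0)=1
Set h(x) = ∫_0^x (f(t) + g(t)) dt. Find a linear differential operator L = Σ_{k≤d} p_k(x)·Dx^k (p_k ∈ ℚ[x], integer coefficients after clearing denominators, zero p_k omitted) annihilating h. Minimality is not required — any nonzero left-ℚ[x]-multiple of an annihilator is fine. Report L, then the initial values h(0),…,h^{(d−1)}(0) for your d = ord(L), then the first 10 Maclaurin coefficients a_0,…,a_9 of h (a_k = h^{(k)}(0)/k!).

L = (-8 - 12·x - 72·x^2 - 32·x^3)·Dx + (2 + 20·x + 36·x^2 - 16·x^3 - 16·x^4)·Dx^2 + (1 - 7·x + 16·x^3 + 8·x^4)·Dx^3  (order 3).
h: a_k = 0, -2, -1/2, -7/3, -41/12, -97/15, -941/90, -5801/315, -80317/2520, -161593/2835, …
ICs: h(0) = 0, h′(0) = -2, h′′(0) = -1.

f: a_k = -3, -3, -9, -15, -33, -63, -129, -255, -513, -1023, …
g: a_k = 1, 2, 2, 4/3, 2/3, 4/15, 4/45, 8/315, 2/315, 4/2835, …
L₀ := lclm(L_f,L_g); ord L₀ ≤ 1+1.
Integrate: L := L₀·Dx.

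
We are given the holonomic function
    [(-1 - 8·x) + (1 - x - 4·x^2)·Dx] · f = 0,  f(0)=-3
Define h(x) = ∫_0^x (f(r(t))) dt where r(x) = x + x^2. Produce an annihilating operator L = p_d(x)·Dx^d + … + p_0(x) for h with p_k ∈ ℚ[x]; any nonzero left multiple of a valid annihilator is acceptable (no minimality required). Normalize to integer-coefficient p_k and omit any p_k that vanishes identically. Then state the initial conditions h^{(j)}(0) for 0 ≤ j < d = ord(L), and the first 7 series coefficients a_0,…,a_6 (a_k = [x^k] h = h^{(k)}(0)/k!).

L = (1 + 10·x + 24·x^2 + 16·x^3)·Dx + (-1 + x + 5·x^2 + 8·x^3 + 4·x^4)·Dx^2  (order 2).
h: a_k = 0, -3, -3/2, -6, -57/4, -183/5, -104, …
ICs: h(0) = 0, h′(0) = -3.

f: a_k = -3, -3, -15, -27, -87, -195, -543, …
L₀ from L_f via x↦r, Dx↦r'^{-1}Dx.
h=∫₀ˣh₀: take L = L₀·Dx.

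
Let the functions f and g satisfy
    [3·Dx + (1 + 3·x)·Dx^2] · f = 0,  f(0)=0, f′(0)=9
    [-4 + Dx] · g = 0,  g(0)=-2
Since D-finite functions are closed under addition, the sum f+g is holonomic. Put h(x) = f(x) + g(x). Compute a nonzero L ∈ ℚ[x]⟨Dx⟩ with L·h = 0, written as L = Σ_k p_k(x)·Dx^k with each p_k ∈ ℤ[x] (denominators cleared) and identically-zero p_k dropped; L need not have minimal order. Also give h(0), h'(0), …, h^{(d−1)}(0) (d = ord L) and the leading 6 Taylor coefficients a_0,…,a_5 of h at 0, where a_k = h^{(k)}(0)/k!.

L = (-120 - 144·x)·Dx + (2 - 96·x - 144·x^2)·Dx^2 + (7 + 33·x + 36·x^2)·Dx^3  (order 3).
h: a_k = -2, 1, -59/2, 17/3, -985/12, 1931/15, …
ICs: h(0) = -2, h′(0) = 1, h′′(0) = -59.

f: a_k = 0, 9, -27/2, 27, -243/4, 729/5, …
g: a_k = -2, -8, -16, -64/3, -64/3, -256/15, …
Sum ⇒ L₀ = lclm(L_f,L_g) in ℚ(x)⟨Dx⟩.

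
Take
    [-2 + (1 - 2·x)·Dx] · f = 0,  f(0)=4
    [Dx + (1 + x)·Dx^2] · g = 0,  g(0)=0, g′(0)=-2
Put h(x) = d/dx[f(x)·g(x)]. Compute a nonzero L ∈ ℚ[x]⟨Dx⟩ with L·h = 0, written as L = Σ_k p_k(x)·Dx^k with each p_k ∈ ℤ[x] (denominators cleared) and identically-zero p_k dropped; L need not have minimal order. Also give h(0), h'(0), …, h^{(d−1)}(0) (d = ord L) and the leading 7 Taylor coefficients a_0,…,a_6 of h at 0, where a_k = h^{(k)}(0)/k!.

L = 8 + (4 + 10·x)·Dx + (-1 + x + 2·x^2)·Dx^2  (order 2).
h: a_k = -8, -24, -80, -616/3, -1564/3, -6216/5, -14544/5, …
ICs: h(0) = -8, h′(0) = -24.

f: a_k = 4, 8, 16, 32, 64, 128, 256, …
g: a_k = 0, -2, 1, -2/3, 1/2, -2/5, 1/3, …
L₀ := L_f ⊗_s L_g (sym. prod.), ord ≤ 2.
Derive L from L₀ (diff closure).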